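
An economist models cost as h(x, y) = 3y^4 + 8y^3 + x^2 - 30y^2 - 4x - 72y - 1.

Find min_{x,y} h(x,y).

h(x,y) separates as P(x) + Q(y) − 1, so its minimum is min P + min Q − 1.
P'(x) = 2x - 4 vanishes at x ∈ {2}; Q'(y) = 12(y - 2)(y + 1)(y + 3) vanishes at y ∈ {-3, -1, 2}.
Local minima of P (where P''>0): P(2)=-4. Local minima of Q: Q(-3)=-27, Q(2)=-152.
So the global minimum of h is P(2) + Q(2) − 1 = -4 − 152 − 1 = -157, attained at (2, 2).

-157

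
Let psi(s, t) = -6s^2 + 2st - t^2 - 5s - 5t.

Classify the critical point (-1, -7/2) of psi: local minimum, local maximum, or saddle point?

The Hessian of psi is constant: H = [[-12, 2], [2, -2]].
det(H) = (-12)·(-2) − 2² = 20.
det(H) > 0 and tr(H) = -14 < 0, so H is negative definite and the point is a local maximum.

local maximum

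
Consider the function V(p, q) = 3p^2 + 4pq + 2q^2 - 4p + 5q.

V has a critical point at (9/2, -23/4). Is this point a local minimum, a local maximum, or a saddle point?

The Hessian of V is constant: H = [[6, 4], [4, 4]].
det(H) = 6·4 − 4² = 8.
det(H) > 0 and tr(H) = 10 > 0, so H is positive definite and the point is a local minimum.

local minimum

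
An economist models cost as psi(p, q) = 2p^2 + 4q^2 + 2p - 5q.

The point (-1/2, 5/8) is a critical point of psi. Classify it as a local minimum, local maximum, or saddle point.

The Hessian of psi is constant: H = [[4, 0], [0, 8]].
det(H) = 4·8 − 0² = 32.
det(H) > 0 and tr(H) = 12 > 0, so H is positive definite and the point is a local minimum.

local minimum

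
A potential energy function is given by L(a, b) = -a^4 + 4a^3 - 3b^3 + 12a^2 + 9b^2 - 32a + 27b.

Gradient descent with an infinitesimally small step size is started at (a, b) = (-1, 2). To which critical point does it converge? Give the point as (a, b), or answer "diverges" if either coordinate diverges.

L is separable, so gradient descent decouples: a follows -∂L/∂a, b follows -∂L/∂b.
∂L/∂a = -4(a - 4)(a - 1)(a + 2); at a=-1 this is -40, so a increases.
∂L/∂b = -9(b - 3)(b + 1); at b=2 this is 27, so b decreases.
a converges to its nearest critical value 1 (a local min of the a-part); b converges to -1. The iterate converges to (1, -1).

(1, -1)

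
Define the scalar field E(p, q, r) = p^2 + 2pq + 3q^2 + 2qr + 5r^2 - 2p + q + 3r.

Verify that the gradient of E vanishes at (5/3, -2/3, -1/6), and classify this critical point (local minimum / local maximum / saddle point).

local minimum

∇E = (2p + 2q - 2, 2p + 6q + 2r + 1, 2q + 10r + 3); substituting (5/3, -2/3, -1/6) gives ∇E = (0, 0, 0), so (5/3, -2/3, -1/6) is indeed a critical point.
The Hessian is constant: H = [[2, 2, 0], [2, 6, 2], [0, 2, 10]].
Leading principal minors: Δ₁ = 2, Δ₂ = 8, Δ₃ = 72.
All leading minors are positive, so H is positive definite: a local minimum.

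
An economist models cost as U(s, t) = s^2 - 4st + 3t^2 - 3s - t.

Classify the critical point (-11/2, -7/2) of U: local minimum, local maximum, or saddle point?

The Hessian of U is constant: H = [[2, -4], [-4, 6]].
det(H) = 2·6 − (-4)² = -4.
Since det(H) < 0, H is indefinite and the critical point is a saddle point.

saddle point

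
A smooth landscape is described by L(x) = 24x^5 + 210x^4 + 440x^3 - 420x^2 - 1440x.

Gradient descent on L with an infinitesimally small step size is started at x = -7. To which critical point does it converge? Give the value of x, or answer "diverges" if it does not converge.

L'(x) = 120(x - 1)(x + 1)(x + 3)(x + 4), so L'(-7) = 69120.
Gradient descent moves in the -L' direction, i.e. x is decreasing.
There is no critical point below x=-7, and L' keeps the same sign, so the iterate runs off to −∞.

diverges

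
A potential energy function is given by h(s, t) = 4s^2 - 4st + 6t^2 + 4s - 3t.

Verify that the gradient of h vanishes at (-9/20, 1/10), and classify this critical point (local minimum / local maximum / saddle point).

∇h = (8s - 4t + 4, -4s + 12t - 3); substituting (-9/20, 1/10) gives ∇h = (0, 0), so (-9/20, 1/10) is indeed a critical point.
The Hessian of h is constant: H = [[8, -4], [-4, 12]].
det(H) = 8·12 − (-4)² = 80.
det(H) > 0 and tr(H) = 20 > 0, so H is positive definite and the point is a local minimum.

local minimum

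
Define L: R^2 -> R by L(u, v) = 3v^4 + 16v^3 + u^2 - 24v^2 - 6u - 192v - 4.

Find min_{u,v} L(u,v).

L(u,v) separates as P(u) + Q(v) − 4, so its minimum is min P + min Q − 4.
P'(u) = 2u - 6 vanishes at u ∈ {3}; Q'(v) = 12(v - 2)(v + 2)(v + 4) vanishes at v ∈ {-4, -2, 2}.
Local minima of P (where P''>0): P(3)=-9. Local minima of Q: Q(-4)=128, Q(2)=-304.
So the global minimum of L is P(3) + Q(2) − 4 = -9 − 304 − 4 = -317, attained at (3, 2).

-317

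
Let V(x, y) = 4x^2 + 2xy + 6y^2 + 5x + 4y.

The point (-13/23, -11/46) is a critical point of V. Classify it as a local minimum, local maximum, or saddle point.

local minimum

The Hessian of V is constant: H = [[8, 2], [2, 12]].
det(H) = 8·12 − 2² = 92.
det(H) > 0 and tr(H) = 20 > 0, so H is positive definite and the point is a local minimum.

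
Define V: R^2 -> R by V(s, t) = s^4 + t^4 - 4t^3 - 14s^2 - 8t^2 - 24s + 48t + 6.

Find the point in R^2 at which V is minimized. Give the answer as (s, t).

(3, -2)

V(s,t) separates as P(s) + Q(t) + 6, so its minimum is min P + min Q + 6.
P'(s) = 4(s - 3)(s + 1)(s + 2) vanishes at s ∈ {-2, -1, 3}; Q'(t) = 4(t - 3)(t - 2)(t + 2) vanishes at t ∈ {-2, 2, 3}.
Local minima of P (where P''>0): P(-2)=8, P(3)=-117. Local minima of Q: Q(-2)=-80, Q(3)=45.
So the global minimum of V is P(3) + Q(-2) + 6 = -117 − 80 + 6 = -191, attained at (3, -2).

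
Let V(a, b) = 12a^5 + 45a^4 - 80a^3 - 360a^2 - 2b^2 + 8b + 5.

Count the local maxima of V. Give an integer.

V separates as a function of a plus a function of b, so ∇V=0 decouples.
∂V/∂a = 60a(a - 2)(a + 2)(a + 3) = 0 at a ∈ {-3, -2, 0, 2}; ∂V/∂b = -4(b - 2) = 0 at b ∈ {2}.
The Hessian is diagonal: diag(V_aa, V_bb). Second derivatives: V_aa(-3)=-900, V_aa(-2)=480, V_aa(0)=-720, V_aa(2)=2400; V_bb(2)=-4.
Local maxima occur where both diagonal entries negative: (-3, 2), (0, 2). Count: 2.

2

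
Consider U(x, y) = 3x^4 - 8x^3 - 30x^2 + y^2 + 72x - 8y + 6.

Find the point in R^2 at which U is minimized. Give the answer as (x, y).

U(x,y) separates as P(x) + Q(y) + 6, so its minimum is min P + min Q + 6.
P'(x) = 12(x - 3)(x - 1)(x + 2) vanishes at x ∈ {-2, 1, 3}; Q'(y) = 2y - 8 vanishes at y ∈ {4}.
Local minima of P (where P''>0): P(-2)=-152, P(3)=-27. Local minima of Q: Q(4)=-16.
So the global minimum of U is P(-2) + Q(4) + 6 = -152 − 16 + 6 = -162, attained at (-2, 4).

(-2, 4)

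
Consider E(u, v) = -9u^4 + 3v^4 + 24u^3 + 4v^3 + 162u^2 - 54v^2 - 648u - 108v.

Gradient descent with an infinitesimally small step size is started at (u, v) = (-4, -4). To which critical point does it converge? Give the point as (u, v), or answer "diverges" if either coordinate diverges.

E is separable, so gradient descent decouples: u follows -∂E/∂u, v follows -∂E/∂v.
∂E/∂u = -36(u - 3)(u - 2)(u + 3); at u=-4 this is 1512, so u decreases.
∂E/∂v = 12(v - 3)(v + 1)(v + 3); at v=-4 this is -252, so v increases.
The u-coordinate has no critical point in that direction and runs off to infinity.

diverges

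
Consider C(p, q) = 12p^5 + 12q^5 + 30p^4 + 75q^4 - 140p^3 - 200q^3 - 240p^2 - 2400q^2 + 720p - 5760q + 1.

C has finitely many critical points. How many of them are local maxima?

C separates as a function of p plus a function of q, so ∇C=0 decouples.
∂C/∂p = 60(p - 2)(p - 1)(p + 2)(p + 3) = 0 at p ∈ {-3, -2, 1, 2}; ∂C/∂q = 60(q - 4)(q + 2)(q + 3)(q + 4) = 0 at q ∈ {-4, -3, -2, 4}.
The Hessian is diagonal: diag(C_pp, C_qq). Second derivatives: C_pp(-3)=-1200, C_pp(-2)=720, C_pp(1)=-720, C_pp(2)=1200; C_qq(-4)=-960, C_qq(-3)=420, C_qq(-2)=-720, C_qq(4)=20160.
Local maxima occur where both diagonal entries negative: (-3, -4), (-3, -2), (1, -4), (1, -2). Count: 4.

4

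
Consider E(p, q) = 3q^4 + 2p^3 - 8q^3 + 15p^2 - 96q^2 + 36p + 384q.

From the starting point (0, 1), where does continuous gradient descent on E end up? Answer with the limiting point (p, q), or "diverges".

E is separable, so gradient descent decouples: p follows -∂E/∂p, q follows -∂E/∂q.
∂E/∂p = 6(p + 2)(p + 3); at p=0 this is 36, so p decreases.
∂E/∂q = 12(q - 4)(q - 2)(q + 4); at q=1 this is 180, so q decreases.
p converges to its nearest critical value -2 (a local min of the p-part); q converges to -4. The iterate converges to (-2, -4).

(-2, -4)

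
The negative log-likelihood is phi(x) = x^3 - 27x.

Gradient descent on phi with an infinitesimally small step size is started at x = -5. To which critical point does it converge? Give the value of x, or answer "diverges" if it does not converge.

phi'(x) = 3(x - 3)(x + 3), so phi'(-5) = 48.
Gradient descent moves in the -phi' direction, i.e. x is decreasing.
There is no critical point below x=-5, and phi' keeps the same sign, so the iterate runs off to −∞.

diverges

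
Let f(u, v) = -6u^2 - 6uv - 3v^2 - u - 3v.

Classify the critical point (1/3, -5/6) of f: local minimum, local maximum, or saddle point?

local maximum

The Hessian of f is constant: H = [[-12, -6], [-6, -6]].
det(H) = (-12)·(-6) − (-6)² = 36.
det(H) > 0 and tr(H) = -18 < 0, so H is negative definite and the point is a local maximum.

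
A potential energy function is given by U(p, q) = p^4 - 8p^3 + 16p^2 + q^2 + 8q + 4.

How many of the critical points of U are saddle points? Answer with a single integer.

1

U separates as a function of p plus a function of q, so ∇U=0 decouples.
∂U/∂p = 4p(p - 4)(p - 2) = 0 at p ∈ {0, 2, 4}; ∂U/∂q = 2(q + 4) = 0 at q ∈ {-4}.
The Hessian is diagonal: diag(U_pp, U_qq). Second derivatives: U_pp(0)=32, U_pp(2)=-16, U_pp(4)=32; U_qq(-4)=2.
Saddle points occur where the two diagonal entries have opposite signs: (2, -4). Count: 1.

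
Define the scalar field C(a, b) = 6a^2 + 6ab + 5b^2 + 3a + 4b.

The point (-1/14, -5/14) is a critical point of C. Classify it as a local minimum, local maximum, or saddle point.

The Hessian of C is constant: H = [[12, 6], [6, 10]].
det(H) = 12·10 − 6² = 84.
det(H) > 0 and tr(H) = 22 > 0, so H is positive definite and the point is a local minimum.

local minimum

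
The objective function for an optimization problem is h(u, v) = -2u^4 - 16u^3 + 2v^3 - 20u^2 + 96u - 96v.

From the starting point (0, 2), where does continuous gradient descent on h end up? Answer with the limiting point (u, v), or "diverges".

h is separable, so gradient descent decouples: u follows -∂h/∂u, v follows -∂h/∂v.
∂h/∂u = -8(u - 1)(u + 3)(u + 4); at u=0 this is 96, so u decreases.
∂h/∂v = 6(v - 4)(v + 4); at v=2 this is -72, so v increases.
u converges to its nearest critical value -3 (a local min of the u-part); v converges to 4. The iterate converges to (-3, 4).

(-3, 4)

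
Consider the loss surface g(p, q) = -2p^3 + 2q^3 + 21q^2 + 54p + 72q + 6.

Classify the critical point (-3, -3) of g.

The mixed partial ∂²g/∂p∂q is 0, so the Hessian at any point is diag(g_pp, g_qq) = diag(-12p, 6(2q + 7)).
At (-3, -3): H = diag(36, 6).
Both eigenvalues are positive, so H is positive definite: a local minimum.

local minimum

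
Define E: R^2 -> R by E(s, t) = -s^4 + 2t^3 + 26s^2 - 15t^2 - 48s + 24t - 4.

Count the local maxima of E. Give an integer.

E separates as a function of s plus a function of t, so ∇E=0 decouples.
∂E/∂s = -4(s - 3)(s - 1)(s + 4) = 0 at s ∈ {-4, 1, 3}; ∂E/∂t = 6(t - 4)(t - 1) = 0 at t ∈ {1, 4}.
The Hessian is diagonal: diag(E_ss, E_tt). Second derivatives: E_ss(-4)=-140, E_ss(1)=40, E_ss(3)=-56; E_tt(1)=-18, E_tt(4)=18.
Local maxima occur where both diagonal entries negative: (-4, 1), (3, 1). Count: 2.

2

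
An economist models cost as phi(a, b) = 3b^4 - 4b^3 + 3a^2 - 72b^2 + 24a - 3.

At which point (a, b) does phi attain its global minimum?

phi(a,b) separates as P(a) + Q(b) − 3, so its minimum is min P + min Q − 3.
P'(a) = 6a + 24 vanishes at a ∈ {-4}; Q'(b) = 12b(b - 4)(b + 3) vanishes at b ∈ {-3, 0, 4}.
Local minima of P (where P''>0): P(-4)=-48. Local minima of Q: Q(-3)=-297, Q(4)=-640.
So the global minimum of phi is P(-4) + Q(4) − 3 = -48 − 640 − 3 = -691, attained at (-4, 4).

(-4, 4)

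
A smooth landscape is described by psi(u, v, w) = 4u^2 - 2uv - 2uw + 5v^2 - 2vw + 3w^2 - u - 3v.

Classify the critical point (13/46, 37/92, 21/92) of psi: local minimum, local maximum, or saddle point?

local minimum

The Hessian is constant: H = [[8, -2, -2], [-2, 10, -2], [-2, -2, 6]].
Leading principal minors: Δ₁ = 8, Δ₂ = 76, Δ₃ = 368.
All leading minors are positive, so H is positive definite: a local minimum.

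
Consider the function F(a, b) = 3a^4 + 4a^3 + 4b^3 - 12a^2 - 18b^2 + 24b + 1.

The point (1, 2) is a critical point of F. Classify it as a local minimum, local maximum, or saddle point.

local minimum

The mixed partial ∂²F/∂a∂b is 0, so the Hessian at any point is diag(F_aa, F_bb) = diag(12(3a^2 + 2a - 2), 12(2b - 3)).
At (1, 2): H = diag(36, 12).
Both eigenvalues are positive, so H is positive definite: a local minimum.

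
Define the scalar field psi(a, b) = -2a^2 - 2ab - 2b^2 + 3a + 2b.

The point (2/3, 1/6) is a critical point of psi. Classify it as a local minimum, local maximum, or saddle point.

The Hessian of psi is constant: H = [[-4, -2], [-2, -4]].
det(H) = (-4)·(-4) − (-2)² = 12.
det(H) > 0 and tr(H) = -8 < 0, so H is negative definite and the point is a local maximum.

local maximum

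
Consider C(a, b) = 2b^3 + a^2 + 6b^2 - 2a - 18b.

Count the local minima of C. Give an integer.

C separates as a function of a plus a function of b, so ∇C=0 decouples.
∂C/∂a = 2(a - 1) = 0 at a ∈ {1}; ∂C/∂b = 6(b - 1)(b + 3) = 0 at b ∈ {-3, 1}.
The Hessian is diagonal: diag(C_aa, C_bb). Second derivatives: C_aa(1)=2; C_bb(-3)=-24, C_bb(1)=24.
Local minima occur where both diagonal entries positive: (1, 1). Count: 1.

1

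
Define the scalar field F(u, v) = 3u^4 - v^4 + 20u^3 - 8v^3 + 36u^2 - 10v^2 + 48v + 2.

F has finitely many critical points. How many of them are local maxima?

2

F separates as a function of u plus a function of v, so ∇F=0 decouples.
∂F/∂u = 12u(u + 2)(u + 3) = 0 at u ∈ {-3, -2, 0}; ∂F/∂v = -4(v - 1)(v + 3)(v + 4) = 0 at v ∈ {-4, -3, 1}.
The Hessian is diagonal: diag(F_uu, F_vv). Second derivatives: F_uu(-3)=36, F_uu(-2)=-24, F_uu(0)=72; F_vv(-4)=-20, F_vv(-3)=16, F_vv(1)=-80.
Local maxima occur where both diagonal entries negative: (-2, -4), (-2, 1). Count: 2.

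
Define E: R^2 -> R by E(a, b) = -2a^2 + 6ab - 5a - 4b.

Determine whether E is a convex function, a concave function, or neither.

neither

E is quadratic, so its Hessian is the constant matrix H = [[-4, 6], [6, 0]].
det(H) = -36, tr(H) = -4.
det(H) < 0, so H is indefinite: neither convex nor concave.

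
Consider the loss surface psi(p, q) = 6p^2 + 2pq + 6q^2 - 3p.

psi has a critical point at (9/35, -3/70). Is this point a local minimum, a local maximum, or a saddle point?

local minimum

The Hessian of psi is constant: H = [[12, 2], [2, 12]].
det(H) = 12·12 − 2² = 140.
det(H) > 0 and tr(H) = 24 > 0, so H is positive definite and the point is a local minimum.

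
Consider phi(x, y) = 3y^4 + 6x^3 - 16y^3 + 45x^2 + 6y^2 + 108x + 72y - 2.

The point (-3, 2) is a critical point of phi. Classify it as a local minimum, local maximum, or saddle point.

The mixed partial ∂²phi/∂x∂y is 0, so the Hessian at any point is diag(phi_xx, phi_yy) = diag(18(2x + 5), 12(3y^2 - 8y + 1)).
At (-3, 2): H = diag(-18, -36).
Both eigenvalues are negative, so H is negative definite: a local maximum.

local maximum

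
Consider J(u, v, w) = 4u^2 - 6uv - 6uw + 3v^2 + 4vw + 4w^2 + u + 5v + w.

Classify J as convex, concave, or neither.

J is quadratic, so its Hessian is the constant matrix H = [[8, -6, -6], [-6, 6, 4], [-6, 4, 8]].
Leading principal minors: 8, 12, 40.
All positive ⇒ H ≻ 0 ⇒ convex.

convex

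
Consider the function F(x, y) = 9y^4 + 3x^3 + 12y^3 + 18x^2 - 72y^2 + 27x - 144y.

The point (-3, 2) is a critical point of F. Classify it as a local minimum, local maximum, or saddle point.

The mixed partial ∂²F/∂x∂y is 0, so the Hessian at any point is diag(F_xx, F_yy) = diag(18(x + 2), 36(3y^2 + 2y - 4)).
At (-3, 2): H = diag(-18, 432).
The eigenvalues have opposite signs, so H is indefinite: a saddle point.

saddle point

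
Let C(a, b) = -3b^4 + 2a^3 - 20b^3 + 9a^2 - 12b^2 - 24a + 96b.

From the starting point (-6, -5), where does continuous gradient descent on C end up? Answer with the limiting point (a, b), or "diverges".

diverges

C is separable, so gradient descent decouples: a follows -∂C/∂a, b follows -∂C/∂b.
∂C/∂a = 6(a - 1)(a + 4); at a=-6 this is 84, so a decreases.
∂C/∂b = -12(b - 1)(b + 2)(b + 4); at b=-5 this is 216, so b decreases.
The a-coordinate has no critical point in that direction and runs off to infinity.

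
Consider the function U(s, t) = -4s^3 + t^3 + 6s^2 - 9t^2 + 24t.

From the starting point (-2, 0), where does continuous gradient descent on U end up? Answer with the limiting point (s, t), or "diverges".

diverges

U is separable, so gradient descent decouples: s follows -∂U/∂s, t follows -∂U/∂t.
∂U/∂s = -12s(s - 1); at s=-2 this is -72, so s increases.
∂U/∂t = 3(t - 4)(t - 2); at t=0 this is 24, so t decreases.
The t-coordinate has no critical point in that direction and runs off to infinity.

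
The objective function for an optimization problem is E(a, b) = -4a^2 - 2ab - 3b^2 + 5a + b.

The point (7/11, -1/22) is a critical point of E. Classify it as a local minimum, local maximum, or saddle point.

local maximum

The Hessian of E is constant: H = [[-8, -2], [-2, -6]].
det(H) = (-8)·(-6) − (-2)² = 44.
det(H) > 0 and tr(H) = -14 < 0, so H is negative definite and the point is a local maximum.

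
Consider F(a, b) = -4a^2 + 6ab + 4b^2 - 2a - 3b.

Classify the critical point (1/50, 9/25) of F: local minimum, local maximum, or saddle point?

The Hessian of F is constant: H = [[-8, 6], [6, 8]].
det(H) = (-8)·8 − 6² = -100.
Since det(H) < 0, H is indefinite and the critical point is a saddle point.

saddle point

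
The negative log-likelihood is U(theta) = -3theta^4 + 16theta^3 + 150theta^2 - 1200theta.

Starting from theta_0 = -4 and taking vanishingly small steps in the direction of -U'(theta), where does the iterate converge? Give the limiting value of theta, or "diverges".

U'(theta) = -12(theta - 5)(theta - 4)(theta + 5), so U'(-4) = -864.
Gradient descent moves in the -U' direction, i.e. theta is increasing.
The nearest critical point in that direction is theta = 4, where U'' = 108 > 0 (a local minimum). The iterate converges there.

4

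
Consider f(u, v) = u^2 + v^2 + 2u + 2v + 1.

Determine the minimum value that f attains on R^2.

-1

f(u,v) separates as P(u) + Q(v) + 1, so its minimum is min P + min Q + 1.
P'(u) = 2u + 2 vanishes at u ∈ {-1}; Q'(v) = 2v + 2 vanishes at v ∈ {-1}.
Local minima of P (where P''>0): P(-1)=-1. Local minima of Q: Q(-1)=-1.
So the global minimum of f is P(-1) + Q(-1) + 1 = -1 − 1 + 1 = -1, attained at (-1, -1).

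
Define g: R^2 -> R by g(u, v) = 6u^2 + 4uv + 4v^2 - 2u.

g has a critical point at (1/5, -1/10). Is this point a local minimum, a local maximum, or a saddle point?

The Hessian of g is constant: H = [[12, 4], [4, 8]].
det(H) = 12·8 − 4² = 80.
det(H) > 0 and tr(H) = 20 > 0, so H is positive definite and the point is a local minimum.

local minimum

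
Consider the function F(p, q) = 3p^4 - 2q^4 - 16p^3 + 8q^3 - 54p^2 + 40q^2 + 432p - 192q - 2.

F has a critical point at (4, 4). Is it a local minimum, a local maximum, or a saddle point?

The mixed partial ∂²F/∂p∂q is 0, so the Hessian at any point is diag(F_pp, F_qq) = diag(12(3p^2 - 8p - 9), 8(-3q^2 + 6q + 10)).
At (4, 4): H = diag(84, -112).
The eigenvalues have opposite signs, so H is indefinite: a saddle point.

saddle point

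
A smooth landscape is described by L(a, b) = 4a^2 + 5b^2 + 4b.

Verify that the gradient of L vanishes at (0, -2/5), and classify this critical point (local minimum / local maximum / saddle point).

∇L = (8a, 10b + 4); substituting (0, -2/5) gives ∇L = (0, 0), so (0, -2/5) is indeed a critical point.
The Hessian of L is constant: H = [[8, 0], [0, 10]].
det(H) = 8·10 − 0² = 80.
det(H) > 0 and tr(H) = 18 > 0, so H is positive definite and the point is a local minimum.

local minimum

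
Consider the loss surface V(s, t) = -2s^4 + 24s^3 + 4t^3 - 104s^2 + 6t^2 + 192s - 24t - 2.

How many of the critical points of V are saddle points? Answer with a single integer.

3

V separates as a function of s plus a function of t, so ∇V=0 decouples.
∂V/∂s = -8(s - 4)(s - 3)(s - 2) = 0 at s ∈ {2, 3, 4}; ∂V/∂t = 12(t - 1)(t + 2) = 0 at t ∈ {-2, 1}.
The Hessian is diagonal: diag(V_ss, V_tt). Second derivatives: V_ss(2)=-16, V_ss(3)=8, V_ss(4)=-16; V_tt(-2)=-36, V_tt(1)=36.
Saddle points occur where the two diagonal entries have opposite signs: (2, 1), (3, -2), (4, 1). Count: 3.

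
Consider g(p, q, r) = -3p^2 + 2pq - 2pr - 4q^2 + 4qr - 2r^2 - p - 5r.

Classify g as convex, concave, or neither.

concave

g is quadratic, so its Hessian is the constant matrix H = [[-6, 2, -2], [2, -8, 4], [-2, 4, -4]].
Leading principal minors: -6, 44, -80.
Signs alternate −, +, − ⇒ H ≺ 0 ⇒ concave.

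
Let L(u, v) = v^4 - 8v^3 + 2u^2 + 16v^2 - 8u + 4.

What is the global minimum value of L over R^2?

-4

L(u,v) separates as P(u) + Q(v) + 4, so its minimum is min P + min Q + 4.
P'(u) = 4u - 8 vanishes at u ∈ {2}; Q'(v) = 4v(v - 4)(v - 2) vanishes at v ∈ {0, 2, 4}.
Local minima of P (where P''>0): P(2)=-8. Local minima of Q: Q(0)=0, Q(4)=0.
So the global minimum of L is P(2) + Q(0) + 4 = -8 + 0 + 4 = -4, attained at (2, 0).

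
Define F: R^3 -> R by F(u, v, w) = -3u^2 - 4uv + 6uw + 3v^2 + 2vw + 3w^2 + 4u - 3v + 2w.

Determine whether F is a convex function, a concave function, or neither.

F is quadratic, so its Hessian is the constant matrix H = [[-6, -4, 6], [-4, 6, 2], [6, 2, 6]].
Leading principal minors: -6, -52, -600.
Neither pattern holds ⇒ H is indefinite ⇒ neither convex nor concave.

neither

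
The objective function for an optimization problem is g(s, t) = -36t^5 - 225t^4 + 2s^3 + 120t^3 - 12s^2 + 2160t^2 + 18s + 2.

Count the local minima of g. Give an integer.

g separates as a function of s plus a function of t, so ∇g=0 decouples.
∂g/∂s = 6(s - 3)(s - 1) = 0 at s ∈ {1, 3}; ∂g/∂t = -180t(t - 2)(t + 3)(t + 4) = 0 at t ∈ {-4, -3, 0, 2}.
The Hessian is diagonal: diag(g_ss, g_tt). Second derivatives: g_ss(1)=-12, g_ss(3)=12; g_tt(-4)=4320, g_tt(-3)=-2700, g_tt(0)=4320, g_tt(2)=-10800.
Local minima occur where both diagonal entries positive: (3, -4), (3, 0). Count: 2.

2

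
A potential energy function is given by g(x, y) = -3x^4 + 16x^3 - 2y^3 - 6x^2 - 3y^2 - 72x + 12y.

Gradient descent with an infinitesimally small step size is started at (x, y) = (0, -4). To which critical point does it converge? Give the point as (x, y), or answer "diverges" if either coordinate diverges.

g is separable, so gradient descent decouples: x follows -∂g/∂x, y follows -∂g/∂y.
∂g/∂x = -12(x - 3)(x - 2)(x + 1); at x=0 this is -72, so x increases.
∂g/∂y = -6(y - 1)(y + 2); at y=-4 this is -60, so y increases.
x converges to its nearest critical value 2 (a local min of the x-part); y converges to -2. The iterate converges to (2, -2).

(2, -2)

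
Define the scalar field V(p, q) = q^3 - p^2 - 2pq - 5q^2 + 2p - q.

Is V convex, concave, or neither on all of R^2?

neither

The term q^3 is cubic, so the Hessian is not constant.
∂²V/∂q² = 6q - 10, which takes both signs as q varies (negative for sufficiently negative q). A diagonal entry of the Hessian changing sign means the Hessian is neither positive- nor negative-semidefinite on all of R^2.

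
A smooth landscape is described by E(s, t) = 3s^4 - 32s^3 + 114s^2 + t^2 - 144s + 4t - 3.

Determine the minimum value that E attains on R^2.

E(s,t) separates as P(s) + Q(t) − 3, so its minimum is min P + min Q − 3.
P'(s) = 12(s - 4)(s - 3)(s - 1) vanishes at s ∈ {1, 3, 4}; Q'(t) = 2(t + 2) vanishes at t ∈ {-2}.
Local minima of P (where P''>0): P(1)=-59, P(4)=-32. Local minima of Q: Q(-2)=-4.
So the global minimum of E is P(1) + Q(-2) − 3 = -59 − 4 − 3 = -66, attained at (1, -2).

-66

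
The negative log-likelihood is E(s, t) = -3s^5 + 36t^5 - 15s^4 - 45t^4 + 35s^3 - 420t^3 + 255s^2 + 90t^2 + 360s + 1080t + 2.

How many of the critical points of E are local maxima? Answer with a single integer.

E separates as a function of s plus a function of t, so ∇E=0 decouples.
∂E/∂s = -15(s - 3)(s + 1)(s + 2)(s + 4) = 0 at s ∈ {-4, -2, -1, 3}; ∂E/∂t = 180(t - 3)(t - 1)(t + 1)(t + 2) = 0 at t ∈ {-2, -1, 1, 3}.
The Hessian is diagonal: diag(E_ss, E_tt). Second derivatives: E_ss(-4)=630, E_ss(-2)=-150, E_ss(-1)=180, E_ss(3)=-2100; E_tt(-2)=-2700, E_tt(-1)=1440, E_tt(1)=-2160, E_tt(3)=7200.
Local maxima occur where both diagonal entries negative: (-2, -2), (-2, 1), (3, -2), (3, 1). Count: 4.

4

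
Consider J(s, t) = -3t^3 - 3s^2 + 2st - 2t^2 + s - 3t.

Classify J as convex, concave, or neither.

neither

The term -3t^3 is cubic, so the Hessian is not constant.
∂²J/∂t² = -18t - 4, which takes both signs as t varies (negative for sufficiently large t). A diagonal entry of the Hessian changing sign means the Hessian is neither positive- nor negative-semidefinite on all of R^2.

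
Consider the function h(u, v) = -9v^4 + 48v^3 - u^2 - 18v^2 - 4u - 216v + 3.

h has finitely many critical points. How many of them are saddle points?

h separates as a function of u plus a function of v, so ∇h=0 decouples.
∂h/∂u = -2(u + 2) = 0 at u ∈ {-2}; ∂h/∂v = -36(v - 3)(v - 2)(v + 1) = 0 at v ∈ {-1, 2, 3}.
The Hessian is diagonal: diag(h_uu, h_vv). Second derivatives: h_uu(-2)=-2; h_vv(-1)=-432, h_vv(2)=108, h_vv(3)=-144.
Saddle points occur where the two diagonal entries have opposite signs: (-2, 2). Count: 1.

1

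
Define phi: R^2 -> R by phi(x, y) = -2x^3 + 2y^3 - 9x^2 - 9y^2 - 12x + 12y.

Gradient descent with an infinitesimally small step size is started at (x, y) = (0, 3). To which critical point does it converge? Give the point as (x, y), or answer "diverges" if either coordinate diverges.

phi is separable, so gradient descent decouples: x follows -∂phi/∂x, y follows -∂phi/∂y.
∂phi/∂x = -6(x + 1)(x + 2); at x=0 this is -12, so x increases.
∂phi/∂y = 6(y - 2)(y - 1); at y=3 this is 12, so y decreases.
The x-coordinate has no critical point in that direction and runs off to infinity.

diverges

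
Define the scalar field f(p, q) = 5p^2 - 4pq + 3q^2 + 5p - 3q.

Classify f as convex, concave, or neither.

f is quadratic, so its Hessian is the constant matrix H = [[10, -4], [-4, 6]].
det(H) = 44, tr(H) = 16.
det(H) > 0 and tr(H) > 0, so H is positive definite everywhere: convex.

convex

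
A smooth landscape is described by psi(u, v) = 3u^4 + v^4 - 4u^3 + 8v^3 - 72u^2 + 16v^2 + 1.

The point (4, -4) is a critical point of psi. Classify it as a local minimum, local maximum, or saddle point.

local minimum

The mixed partial ∂²psi/∂u∂v is 0, so the Hessian at any point is diag(psi_uu, psi_vv) = diag(12(3u^2 - 2u - 12), 4(3v^2 + 12v + 8)).
At (4, -4): H = diag(336, 32).
Both eigenvalues are positive, so H is positive definite: a local minimum.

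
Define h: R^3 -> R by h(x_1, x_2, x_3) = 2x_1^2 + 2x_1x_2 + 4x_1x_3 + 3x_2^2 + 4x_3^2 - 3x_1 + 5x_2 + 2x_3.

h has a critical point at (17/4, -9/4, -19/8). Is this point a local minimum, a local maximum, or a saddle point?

The Hessian is constant: H = [[4, 2, 4], [2, 6, 0], [4, 0, 8]].
Leading principal minors: Δ₁ = 4, Δ₂ = 20, Δ₃ = 64.
All leading minors are positive, so H is positive definite: a local minimum.

local minimum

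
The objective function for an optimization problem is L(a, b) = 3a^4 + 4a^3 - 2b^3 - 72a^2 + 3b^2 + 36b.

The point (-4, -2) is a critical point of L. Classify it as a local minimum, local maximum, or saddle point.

The mixed partial ∂²L/∂a∂b is 0, so the Hessian at any point is diag(L_aa, L_bb) = diag(12(3a^2 + 2a - 12), 6(-2b + 1)).
At (-4, -2): H = diag(336, 30).
Both eigenvalues are positive, so H is positive definite: a local minimum.

local minimum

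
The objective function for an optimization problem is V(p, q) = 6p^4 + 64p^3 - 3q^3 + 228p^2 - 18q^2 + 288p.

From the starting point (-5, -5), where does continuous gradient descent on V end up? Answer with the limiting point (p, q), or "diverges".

(-4, -4)

V is separable, so gradient descent decouples: p follows -∂V/∂p, q follows -∂V/∂q.
∂V/∂p = 24(p + 1)(p + 3)(p + 4); at p=-5 this is -192, so p increases.
∂V/∂q = -9q(q + 4); at q=-5 this is -45, so q increases.
p converges to its nearest critical value -4 (a local min of the p-part); q converges to -4. The iterate converges to (-4, -4).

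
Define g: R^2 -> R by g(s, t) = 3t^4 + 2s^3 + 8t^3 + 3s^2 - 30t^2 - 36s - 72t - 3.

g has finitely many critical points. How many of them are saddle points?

3

g separates as a function of s plus a function of t, so ∇g=0 decouples.
∂g/∂s = 6(s - 2)(s + 3) = 0 at s ∈ {-3, 2}; ∂g/∂t = 12(t - 2)(t + 1)(t + 3) = 0 at t ∈ {-3, -1, 2}.
The Hessian is diagonal: diag(g_ss, g_tt). Second derivatives: g_ss(-3)=-30, g_ss(2)=30; g_tt(-3)=120, g_tt(-1)=-72, g_tt(2)=180.
Saddle points occur where the two diagonal entries have opposite signs: (-3, -3), (-3, 2), (2, -1). Count: 3.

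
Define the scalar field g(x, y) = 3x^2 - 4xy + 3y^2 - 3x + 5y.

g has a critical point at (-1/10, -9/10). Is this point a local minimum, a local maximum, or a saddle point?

The Hessian of g is constant: H = [[6, -4], [-4, 6]].
det(H) = 6·6 − (-4)² = 20.
det(H) > 0 and tr(H) = 12 > 0, so H is positive definite and the point is a local minimum.

local minimum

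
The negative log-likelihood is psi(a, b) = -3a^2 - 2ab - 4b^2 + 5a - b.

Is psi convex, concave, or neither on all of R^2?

concave

psi is quadratic, so its Hessian is the constant matrix H = [[-6, -2], [-2, -8]].
det(H) = 44, tr(H) = -14.
det(H) > 0 and tr(H) < 0, so H is negative definite everywhere: concave.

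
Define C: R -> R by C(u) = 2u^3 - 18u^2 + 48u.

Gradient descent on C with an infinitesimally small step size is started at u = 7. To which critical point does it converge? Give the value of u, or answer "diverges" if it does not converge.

4

C'(u) = 6(u - 4)(u - 2), so C'(7) = 90.
Gradient descent moves in the -C' direction, i.e. u is decreasing.
The nearest critical point in that direction is u = 4, where C'' = 12 > 0 (a local minimum). The iterate converges there.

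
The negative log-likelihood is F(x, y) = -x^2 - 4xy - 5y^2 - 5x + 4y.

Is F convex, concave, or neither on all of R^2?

F is quadratic, so its Hessian is the constant matrix H = [[-2, -4], [-4, -10]].
det(H) = 4, tr(H) = -12.
det(H) > 0 and tr(H) < 0, so H is negative definite everywhere: concave.

concave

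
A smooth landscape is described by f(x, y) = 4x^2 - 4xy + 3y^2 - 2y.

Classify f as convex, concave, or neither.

f is quadratic, so its Hessian is the constant matrix H = [[8, -4], [-4, 6]].
det(H) = 32, tr(H) = 14.
det(H) > 0 and tr(H) > 0, so H is positive definite everywhere: convex.

convex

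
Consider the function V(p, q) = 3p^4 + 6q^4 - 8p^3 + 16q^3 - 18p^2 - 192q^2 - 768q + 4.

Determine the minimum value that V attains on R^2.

-3715

V(p,q) separates as A(p) + B(q) + 4, so its minimum is min A + min B + 4.
A'(p) = 12p(p - 3)(p + 1) vanishes at p ∈ {-1, 0, 3}; B'(q) = 24(q - 4)(q + 2)(q + 4) vanishes at q ∈ {-4, -2, 4}.
Local minima of A (where A''>0): A(-1)=-7, A(3)=-135. Local minima of B: B(-4)=512, B(4)=-3584.
So the global minimum of V is A(3) + B(4) + 4 = -135 − 3584 + 4 = -3715, attained at (3, 4).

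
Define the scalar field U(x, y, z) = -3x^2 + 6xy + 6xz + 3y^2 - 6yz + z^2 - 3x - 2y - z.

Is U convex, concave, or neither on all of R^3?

U is quadratic, so its Hessian is the constant matrix H = [[-6, 6, 6], [6, 6, -6], [6, -6, 2]].
Leading principal minors: -6, -72, -576.
Neither pattern holds ⇒ H is indefinite ⇒ neither convex nor concave.

neither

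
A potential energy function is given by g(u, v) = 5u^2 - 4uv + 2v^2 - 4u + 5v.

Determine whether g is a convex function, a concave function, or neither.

g is quadratic, so its Hessian is the constant matrix H = [[10, -4], [-4, 4]].
det(H) = 24, tr(H) = 14.
det(H) > 0 and tr(H) > 0, so H is positive definite everywhere: convex.

convex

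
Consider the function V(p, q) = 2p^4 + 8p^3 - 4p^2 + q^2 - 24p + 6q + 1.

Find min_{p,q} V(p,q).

V(p,q) separates as A(p) + B(q) + 1, so its minimum is min A + min B + 1.
A'(p) = 8(p - 1)(p + 1)(p + 3) vanishes at p ∈ {-3, -1, 1}; B'(q) = 2q + 6 vanishes at q ∈ {-3}.
Local minima of A (where A''>0): A(-3)=-18, A(1)=-18. Local minima of B: B(-3)=-9.
So the global minimum of V is A(-3) + B(-3) + 1 = -18 − 9 + 1 = -26, attained at (-3, -3).

-26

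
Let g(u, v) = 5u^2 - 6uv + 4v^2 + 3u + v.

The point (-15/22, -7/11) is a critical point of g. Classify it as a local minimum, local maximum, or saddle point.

local minimum

The Hessian of g is constant: H = [[10, -6], [-6, 8]].
det(H) = 10·8 − (-6)² = 44.
det(H) > 0 and tr(H) = 18 > 0, so H is positive definite and the point is a local minimum.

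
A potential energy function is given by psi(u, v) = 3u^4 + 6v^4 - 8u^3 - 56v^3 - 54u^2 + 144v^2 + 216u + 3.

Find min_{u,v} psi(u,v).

psi(u,v) separates as P(u) + Q(v) + 3, so its minimum is min P + min Q + 3.
P'(u) = 12(u - 3)(u - 2)(u + 3) vanishes at u ∈ {-3, 2, 3}; Q'(v) = 24v(v - 4)(v - 3) vanishes at v ∈ {0, 3, 4}.
Local minima of P (where P''>0): P(-3)=-675, P(3)=189. Local minima of Q: Q(0)=0, Q(4)=256.
So the global minimum of psi is P(-3) + Q(0) + 3 = -675 + 0 + 3 = -672, attained at (-3, 0).

-672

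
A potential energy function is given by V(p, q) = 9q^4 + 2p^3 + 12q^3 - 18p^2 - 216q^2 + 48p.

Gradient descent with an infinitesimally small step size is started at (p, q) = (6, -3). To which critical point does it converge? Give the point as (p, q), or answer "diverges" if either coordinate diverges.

(4, -4)

V is separable, so gradient descent decouples: p follows -∂V/∂p, q follows -∂V/∂q.
∂V/∂p = 6(p - 4)(p - 2); at p=6 this is 48, so p decreases.
∂V/∂q = 36q(q - 3)(q + 4); at q=-3 this is 648, so q decreases.
p converges to its nearest critical value 4 (a local min of the p-part); q converges to -4. The iterate converges to (4, -4).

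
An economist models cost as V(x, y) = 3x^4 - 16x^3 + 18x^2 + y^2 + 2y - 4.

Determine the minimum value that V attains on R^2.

-32

V(x,y) separates as P(x) + Q(y) − 4, so its minimum is min P + min Q − 4.
P'(x) = 12x(x - 3)(x - 1) vanishes at x ∈ {0, 1, 3}; Q'(y) = 2y + 2 vanishes at y ∈ {-1}.
Local minima of P (where P''>0): P(0)=0, P(3)=-27. Local minima of Q: Q(-1)=-1.
So the global minimum of V is P(3) + Q(-1) − 4 = -27 − 1 − 4 = -32, attained at (3, -1).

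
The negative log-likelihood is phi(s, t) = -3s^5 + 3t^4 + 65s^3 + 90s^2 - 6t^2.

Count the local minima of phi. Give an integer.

phi separates as a function of s plus a function of t, so ∇phi=0 decouples.
∂phi/∂s = -15s(s - 4)(s + 1)(s + 3) = 0 at s ∈ {-3, -1, 0, 4}; ∂phi/∂t = 12t(t - 1)(t + 1) = 0 at t ∈ {-1, 0, 1}.
The Hessian is diagonal: diag(phi_ss, phi_tt). Second derivatives: phi_ss(-3)=630, phi_ss(-1)=-150, phi_ss(0)=180, phi_ss(4)=-2100; phi_tt(-1)=24, phi_tt(0)=-12, phi_tt(1)=24.
Local minima occur where both diagonal entries positive: (-3, -1), (-3, 1), (0, -1), (0, 1). Count: 4.

4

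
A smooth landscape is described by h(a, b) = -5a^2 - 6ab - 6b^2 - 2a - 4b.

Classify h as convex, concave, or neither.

h is quadratic, so its Hessian is the constant matrix H = [[-10, -6], [-6, -12]].
det(H) = 84, tr(H) = -22.
det(H) > 0 and tr(H) < 0, so H is negative definite everywhere: concave.

concave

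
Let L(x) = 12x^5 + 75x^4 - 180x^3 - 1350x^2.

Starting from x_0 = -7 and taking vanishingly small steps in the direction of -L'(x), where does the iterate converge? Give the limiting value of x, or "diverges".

L'(x) = 60x(x - 3)(x + 3)(x + 5), so L'(-7) = 33600.
Gradient descent moves in the -L' direction, i.e. x is decreasing.
There is no critical point below x=-7, and L' keeps the same sign, so the iterate runs off to −∞.

diverges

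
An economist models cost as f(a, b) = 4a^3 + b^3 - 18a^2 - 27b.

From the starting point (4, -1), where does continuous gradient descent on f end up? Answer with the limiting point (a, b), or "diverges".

f is separable, so gradient descent decouples: a follows -∂f/∂a, b follows -∂f/∂b.
∂f/∂a = 12a(a - 3); at a=4 this is 48, so a decreases.
∂f/∂b = 3(b - 3)(b + 3); at b=-1 this is -24, so b increases.
a converges to its nearest critical value 3 (a local min of the a-part); b converges to 3. The iterate converges to (3, 3).

(3, 3)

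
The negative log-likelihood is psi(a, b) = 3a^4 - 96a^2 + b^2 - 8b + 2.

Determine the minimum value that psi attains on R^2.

psi(a,b) separates as P(a) + Q(b) + 2, so its minimum is min P + min Q + 2.
P'(a) = 12a(a - 4)(a + 4) vanishes at a ∈ {-4, 0, 4}; Q'(b) = 2b - 8 vanishes at b ∈ {4}.
Local minima of P (where P''>0): P(-4)=-768, P(4)=-768. Local minima of Q: Q(4)=-16.
So the global minimum of psi is P(-4) + Q(4) + 2 = -768 − 16 + 2 = -782, attained at (-4, 4).

-782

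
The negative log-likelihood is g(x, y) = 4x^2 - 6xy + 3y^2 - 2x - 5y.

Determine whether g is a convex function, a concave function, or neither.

g is quadratic, so its Hessian is the constant matrix H = [[8, -6], [-6, 6]].
det(H) = 12, tr(H) = 14.
det(H) > 0 and tr(H) > 0, so H is positive definite everywhere: convex.

convex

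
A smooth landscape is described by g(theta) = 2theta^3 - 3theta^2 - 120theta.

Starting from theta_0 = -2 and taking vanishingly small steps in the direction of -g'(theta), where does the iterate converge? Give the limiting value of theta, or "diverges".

g'(theta) = 6(theta - 5)(theta + 4), so g'(-2) = -84.
Gradient descent moves in the -g' direction, i.e. theta is increasing.
The nearest critical point in that direction is theta = 5, where g'' = 54 > 0 (a local minimum). The iterate converges there.

5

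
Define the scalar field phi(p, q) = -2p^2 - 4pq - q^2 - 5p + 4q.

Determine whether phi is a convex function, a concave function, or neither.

neither

phi is quadratic, so its Hessian is the constant matrix H = [[-4, -4], [-4, -2]].
det(H) = -8, tr(H) = -6.
det(H) < 0, so H is indefinite: neither convex nor concave.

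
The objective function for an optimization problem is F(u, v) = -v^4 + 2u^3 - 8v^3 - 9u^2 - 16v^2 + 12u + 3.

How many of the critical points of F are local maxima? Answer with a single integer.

F separates as a function of u plus a function of v, so ∇F=0 decouples.
∂F/∂u = 6(u - 2)(u - 1) = 0 at u ∈ {1, 2}; ∂F/∂v = -4v(v + 2)(v + 4) = 0 at v ∈ {-4, -2, 0}.
The Hessian is diagonal: diag(F_uu, F_vv). Second derivatives: F_uu(1)=-6, F_uu(2)=6; F_vv(-4)=-32, F_vv(-2)=16, F_vv(0)=-32.
Local maxima occur where both diagonal entries negative: (1, -4), (1, 0). Count: 2.

2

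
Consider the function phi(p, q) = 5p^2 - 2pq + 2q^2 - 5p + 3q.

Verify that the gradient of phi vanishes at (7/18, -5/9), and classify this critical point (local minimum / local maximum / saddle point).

local minimum

∇phi = (10p - 2q - 5, -2p + 4q + 3); substituting (7/18, -5/9) gives ∇phi = (0, 0), so (7/18, -5/9) is indeed a critical point.
The Hessian of phi is constant: H = [[10, -2], [-2, 4]].
det(H) = 10·4 − (-2)² = 36.
det(H) > 0 and tr(H) = 14 > 0, so H is positive definite and the point is a local minimum.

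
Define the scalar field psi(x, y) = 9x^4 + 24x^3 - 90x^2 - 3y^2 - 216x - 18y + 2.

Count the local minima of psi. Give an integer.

0

psi separates as a function of x plus a function of y, so ∇psi=0 decouples.
∂psi/∂x = 36(x - 2)(x + 1)(x + 3) = 0 at x ∈ {-3, -1, 2}; ∂psi/∂y = -6(y + 3) = 0 at y ∈ {-3}.
The Hessian is diagonal: diag(psi_xx, psi_yy). Second derivatives: psi_xx(-3)=360, psi_xx(-1)=-216, psi_xx(2)=540; psi_yy(-3)=-6.
Local minima occur where both diagonal entries positive: none. Count: 0.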